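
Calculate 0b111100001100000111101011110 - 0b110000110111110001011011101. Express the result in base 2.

0b1011010100010110010000001

Subtract column by column in base 2:
  0-1 → 1 (borrow)
  1-0-1 → 0
  1-1 → 0
  1-1 → 0
  1-1 → 0
  0-0 → 0
  1-1 → 0
  0-1 → 1 (borrow)
  1-0-1 → 0
  1-1 → 0
  1-0 → 1
  1-0 → 1
  0-0 → 0
  0-1 → 1 (borrow)
  0-1-1 → 0 (borrow)
  0-1-1 → 0 (borrow)
  0-1-1 → 0 (borrow)
  1-1-1 → 1 (borrow)
  1-0-1 → 0
  0-1 → 1 (borrow)
  0-1-1 → 0 (borrow)
  0-0-1 → 1 (borrow)
  0-0-1 → 1 (borrow)
  1-0-1 → 0
  1-0 → 1
  1-1 → 0
  1-1 → 0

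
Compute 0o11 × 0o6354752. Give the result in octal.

0o72124472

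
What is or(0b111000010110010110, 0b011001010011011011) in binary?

OR bit by bit (1 where either bit is 1):
  111000010110010110
| 011001010011011011
= 111001010111011111

0b111001010111011111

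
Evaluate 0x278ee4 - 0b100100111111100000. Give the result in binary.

0b1001010011111100000100

0x278ee4 = 0b1001111000111011100100 in binary.
Subtract column by column in base 2:
  0-0 → 0
  0-0 → 0
  1-0 → 1
  0-0 → 0
  0-0 → 0
  1-1 → 0
  1-1 → 0
  1-1 → 0
  0-1 → 1 (borrow)
  1-1-1 → 1 (borrow)
  1-1-1 → 1 (borrow)
  1-1-1 → 1 (borrow)
  0-0-1 → 1 (borrow)
  0-0-1 → 1 (borrow)
  0-1-1 → 0 (borrow)
  1-0-1 → 0
  1-0 → 1
  1-1 → 0
  1-0 → 1
  0-0 → 0
  0-0 → 0
  1-0 → 1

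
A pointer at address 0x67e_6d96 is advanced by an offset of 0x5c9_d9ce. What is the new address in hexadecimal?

0xc484764

Add column by column in base 16, right to left:
  6+e = 4 carry 1
  9+c+1 = 6 carry 1
  d+9+1 = 7 carry 1
  6+d+1 = 4 carry 1
  e+9+1 = 8 carry 1
  7+c+1 = 4 carry 1
  6+5+1 = c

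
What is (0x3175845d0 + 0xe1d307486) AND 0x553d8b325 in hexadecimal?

Add column by column in base 16, right to left:
  0+6 = 6
  d+8 = 5 carry 1
  5+4+1 = a
  4+7 = b
  8+0 = 8
  5+3 = 8
  7+d = 4 carry 1
  1+1+1 = 3
  3+e = 1 carry 1
  final carry 1
Sum = 0x113488ba56; now AND with 0x553d8b325:
  1&0=0, 1&5=1, 3&5=1, 4&3=0, 8&d=8, 8&8=8, b&b=b, a&3=2, 5&2=0, 6&5=4

0x11088b204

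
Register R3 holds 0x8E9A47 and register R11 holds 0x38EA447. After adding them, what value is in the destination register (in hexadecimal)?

0x41D3E8E

Add column by column in base 16, right to left:
  7+7 = E
  4+4 = 8
  A+4 = E
  9+A = 3 carry 1
  E+E+1 = D carry 1
  8+8+1 = 1 carry 1
  0+3+1 = 4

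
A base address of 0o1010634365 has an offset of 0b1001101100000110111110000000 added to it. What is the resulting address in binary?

0b10001110100111010100001110101

0o1010634365 = 0b1000001000110011100011110101 in binary.
Add column by column in base 2, right to left:
  1+0 = 1
  0+0 = 0
  1+0 = 1
  0+0 = 0
  1+0 = 1
  1+0 = 1
  1+0 = 1
  1+1 = 0 carry 1
  0+1+1 = 0 carry 1
  0+1+1 = 0 carry 1
  0+1+1 = 0 carry 1
  1+1+1 = 1 carry 1
  1+0+1 = 0 carry 1
  1+1+1 = 1 carry 1
  0+1+1 = 0 carry 1
  0+0+1 = 1
  1+0 = 1
  1+0 = 1
  0+0 = 0
  0+0 = 0
  0+1 = 1
  1+1 = 0 carry 1
  0+0+1 = 1
  0+1 = 1
  0+1 = 1
  0+0 = 0
  0+0 = 0
  1+1 = 0 carry 1
  final carry 1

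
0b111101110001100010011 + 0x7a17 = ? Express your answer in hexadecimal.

0b111101110001100010011 = 0x1ee313 in hexadecimal.
Add column by column in base 16, right to left:
  3+7 = a
  1+1 = 2
  3+a = d
  e+7 = 5 carry 1
  e+0+1 = f
  1+0 = 1

0x1f5d2a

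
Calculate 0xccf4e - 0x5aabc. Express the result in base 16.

0x72492

Subtract column by column in base 16:
  e-c → 2
  4-b → 9 (borrow)
  f-a-1 → 4
  c-a → 2
  c-5 → 7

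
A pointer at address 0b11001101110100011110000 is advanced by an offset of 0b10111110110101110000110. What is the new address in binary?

Add column by column in base 2, right to left:
  0+0 = 0
  0+1 = 1
  0+1 = 1
  0+0 = 0
  1+0 = 1
  1+0 = 1
  1+0 = 1
  1+1 = 0 carry 1
  0+1+1 = 0 carry 1
  0+1+1 = 0 carry 1
  0+0+1 = 1
  1+1 = 0 carry 1
  0+0+1 = 1
  1+1 = 0 carry 1
  1+1+1 = 1 carry 1
  1+0+1 = 0 carry 1
  0+1+1 = 0 carry 1
  1+1+1 = 1 carry 1
  1+1+1 = 1 carry 1
  0+1+1 = 0 carry 1
  0+1+1 = 0 carry 1
  1+0+1 = 0 carry 1
  1+1+1 = 1 carry 1
  final carry 1

0b110001100101010001110110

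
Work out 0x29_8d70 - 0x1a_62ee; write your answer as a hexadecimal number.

0xf2a82

Subtract column by column in base 16:
  0-e → 2 (borrow)
  7-e-1 → 8 (borrow)
  d-2-1 → a
  8-6 → 2
  9-a → f (borrow)
  2-1-1 → 0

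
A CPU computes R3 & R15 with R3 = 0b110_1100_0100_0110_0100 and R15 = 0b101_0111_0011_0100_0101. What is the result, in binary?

0b1000100000001000100

AND bit by bit (1 only where both bits are 1):
  1101100010001100100
& 1010111001101000101
= 1000100000001000100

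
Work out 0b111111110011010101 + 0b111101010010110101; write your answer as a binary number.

Add column by column in base 2, right to left:
  1+1 = 0 carry 1
  0+0+1 = 1
  1+1 = 0 carry 1
  0+0+1 = 1
  1+1 = 0 carry 1
  0+1+1 = 0 carry 1
  1+0+1 = 0 carry 1
  1+1+1 = 1 carry 1
  0+0+1 = 1
  0+0 = 0
  1+1 = 0 carry 1
  1+0+1 = 0 carry 1
  1+1+1 = 1 carry 1
  1+0+1 = 0 carry 1
  1+1+1 = 1 carry 1
  1+1+1 = 1 carry 1
  1+1+1 = 1 carry 1
  1+1+1 = 1 carry 1
  final carry 1

0b1111101000110001010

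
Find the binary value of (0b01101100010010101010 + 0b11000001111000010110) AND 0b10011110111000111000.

0b1110001000000000

Add column by column in base 2, right to left:
  0+0 = 0
  1+1 = 0 carry 1
  0+1+1 = 0 carry 1
  1+0+1 = 0 carry 1
  0+1+1 = 0 carry 1
  1+0+1 = 0 carry 1
  0+0+1 = 1
  1+0 = 1
  0+0 = 0
  0+1 = 1
  1+1 = 0 carry 1
  0+1+1 = 0 carry 1
  0+1+1 = 0 carry 1
  0+0+1 = 1
  1+0 = 1
  1+0 = 1
  0+0 = 0
  1+0 = 1
  1+1 = 0 carry 1
  0+1+1 = 0 carry 1
  final carry 1
Sum = 0b100101110001011000000; now AND with 0b10011110111000111000:
  100101110001011000000
& 010011110111000111000
= 000001110001000000000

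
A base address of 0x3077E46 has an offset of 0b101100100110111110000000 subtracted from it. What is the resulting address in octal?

0x3077E46 = 0o301677106 in octal.
0b101100100110111110000000 = 0o54467600 in octal.
Subtract column by column in base 8:
  6-0 → 6
  0-0 → 0
  1-6 → 3 (borrow)
  7-7-1 → 7 (borrow)
  7-6-1 → 0
  6-4 → 2
  1-4 → 5 (borrow)
  0-5-1 → 2 (borrow)
  3-0-1 → 2

0o225207306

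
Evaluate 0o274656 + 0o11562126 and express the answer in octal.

Add column by column in base 8, right to left:
  6+6 = 4 carry 1
  5+2+1 = 0 carry 1
  6+1+1 = 0 carry 1
  4+2+1 = 7
  7+6 = 5 carry 1
  2+5+1 = 0 carry 1
  0+1+1 = 2
  0+1 = 1

0o12057004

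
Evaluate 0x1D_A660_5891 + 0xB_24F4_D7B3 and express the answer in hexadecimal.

Add column by column in base 16, right to left:
  1+3 = 4
  9+B = 4 carry 1
  8+7+1 = 0 carry 1
  5+D+1 = 3 carry 1
  0+4+1 = 5
  6+F = 5 carry 1
  6+4+1 = B
  A+2 = C
  D+B = 8 carry 1
  1+0+1 = 2

0x28CB553044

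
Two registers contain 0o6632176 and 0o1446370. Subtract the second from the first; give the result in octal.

Subtract column by column in base 8:
  6-0 → 6
  7-7 → 0
  1-3 → 6 (borrow)
  2-6-1 → 3 (borrow)
  3-4-1 → 6 (borrow)
  6-4-1 → 1
  6-1 → 5

0o5163606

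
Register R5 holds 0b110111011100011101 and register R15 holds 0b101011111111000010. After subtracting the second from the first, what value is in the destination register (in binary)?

Subtract column by column in base 2:
  1-0 → 1
  0-1 → 1 (borrow)
  1-0-1 → 0
  1-0 → 1
  1-0 → 1
  0-0 → 0
  0-1 → 1 (borrow)
  0-1-1 → 0 (borrow)
  1-1-1 → 1 (borrow)
  1-1-1 → 1 (borrow)
  1-1-1 → 1 (borrow)
  0-1-1 → 0 (borrow)
  1-1-1 → 1 (borrow)
  1-1-1 → 1 (borrow)
  1-0-1 → 0
  0-1 → 1 (borrow)
  1-0-1 → 0
  1-1 → 0

0b1011011101011011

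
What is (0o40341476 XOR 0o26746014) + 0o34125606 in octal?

0o122535270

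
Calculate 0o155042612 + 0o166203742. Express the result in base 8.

0o343246554

Add column by column in base 8, right to left:
  2+2 = 4
  1+4 = 5
  6+7 = 5 carry 1
  2+3+1 = 6
  4+0 = 4
  0+2 = 2
  5+6 = 3 carry 1
  5+6+1 = 4 carry 1
  1+1+1 = 3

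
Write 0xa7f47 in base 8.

Expand each hex digit to 4 bits: a=1010 7=0111 f=1111 4=0100 7=0111.
Group the bits in threes: 010 100 111 111 101 000 111 → 2477507.

0o2477507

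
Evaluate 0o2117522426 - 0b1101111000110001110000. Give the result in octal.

0b1101111000110001110000 = 0o15706160 in octal.
Subtract column by column in base 8:
  6-0 → 6
  2-6 → 4 (borrow)
  4-1-1 → 2
  2-6 → 4 (borrow)
  2-0-1 → 1
  5-7 → 6 (borrow)
  7-5-1 → 1
  1-1 → 0
  1-0 → 1
  2-0 → 2

0o2101614246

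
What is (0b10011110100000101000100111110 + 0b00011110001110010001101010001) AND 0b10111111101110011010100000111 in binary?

Add column by column in base 2, right to left:
  0+1 = 1
  1+0 = 1
  1+0 = 1
  1+0 = 1
  1+1 = 0 carry 1
  1+0+1 = 0 carry 1
  0+1+1 = 0 carry 1
  0+0+1 = 1
  1+1 = 0 carry 1
  0+1+1 = 0 carry 1
  0+0+1 = 1
  0+0 = 0
  1+0 = 1
  0+1 = 1
  1+0 = 1
  0+0 = 0
  0+1 = 1
  0+1 = 1
  0+1 = 1
  0+0 = 0
  1+0 = 1
  0+0 = 0
  1+1 = 0 carry 1
  1+1+1 = 1 carry 1
  1+1+1 = 1 carry 1
  1+1+1 = 1 carry 1
  0+0+1 = 1
  0+0 = 0
  1+0 = 1
Sum = 0b10111100101110111010010001111; now AND with 0b10111111101110011010100000111:
  10111100101110111010010001111
& 10111111101110011010100000111
= 10111100101110011010000000111

0b10111100101110011010000000111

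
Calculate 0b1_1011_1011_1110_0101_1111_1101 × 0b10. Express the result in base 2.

0b11011101111100101111111010

Multiply each base-2 digit by 2, carrying:
  1×2 = 2 → write 0 carry 1
  0×2+1 = 1 → write 1
  1×2 = 2 → write 0 carry 1
  1×2+1 = 3 → write 1 carry 1
  1×2+1 = 3 → write 1 carry 1
  1×2+1 = 3 → write 1 carry 1
  1×2+1 = 3 → write 1 carry 1
  1×2+1 = 3 → write 1 carry 1
  1×2+1 = 3 → write 1 carry 1
  0×2+1 = 1 → write 1
  1×2 = 2 → write 0 carry 1
  0×2+1 = 1 → write 1
  0×2 = 0 → write 0
  1×2 = 2 → write 0 carry 1
  1×2+1 = 3 → write 1 carry 1
  1×2+1 = 3 → write 1 carry 1
  1×2+1 = 3 → write 1 carry 1
  1×2+1 = 3 → write 1 carry 1
  0×2+1 = 1 → write 1
  1×2 = 2 → write 0 carry 1
  1×2+1 = 3 → write 1 carry 1
  1×2+1 = 3 → write 1 carry 1
  0×2+1 = 1 → write 1
  1×2 = 2 → write 0 carry 1
  1×2+1 = 3 → write 1 carry 1
  remaining carry: 1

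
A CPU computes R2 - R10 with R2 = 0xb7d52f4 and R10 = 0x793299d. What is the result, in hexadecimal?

Subtract column by column in base 16:
  4-d → 7 (borrow)
  f-9-1 → 5
  2-9 → 9 (borrow)
  5-2-1 → 2
  d-3 → a
  7-9 → e (borrow)
  b-7-1 → 3

0x3ea2957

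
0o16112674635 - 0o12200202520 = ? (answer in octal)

0o3712472115

Subtract column by column in base 8:
  5-0 → 5
  3-2 → 1
  6-5 → 1
  4-2 → 2
  7-0 → 7
  6-2 → 4
  2-0 → 2
  1-0 → 1
  1-2 → 7 (borrow)
  6-2-1 → 3
  1-1 → 0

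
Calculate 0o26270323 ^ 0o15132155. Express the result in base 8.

XOR each oct digit independently (no carries):
  2^1=3, 6^5=3, 2^1=3, 7^3=4, 0^2=2, 3^1=2, 2^5=7, 3^5=6

0o33342276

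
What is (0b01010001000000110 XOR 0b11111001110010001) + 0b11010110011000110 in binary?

0b101111111001011101

First 0b01010001000000110 XOR 0b11111001110010001 = 0b10101000110010111.
Add column by column in base 2, right to left:
  1+0 = 1
  1+1 = 0 carry 1
  1+1+1 = 1 carry 1
  0+0+1 = 1
  1+0 = 1
  0+0 = 0
  0+1 = 1
  1+1 = 0 carry 1
  1+0+1 = 0 carry 1
  0+0+1 = 1
  0+1 = 1
  0+1 = 1
  1+0 = 1
  0+1 = 1
  1+0 = 1
  0+1 = 1
  1+1 = 0 carry 1
  final carry 1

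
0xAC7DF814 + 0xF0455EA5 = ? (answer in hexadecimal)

0x19CC356B9

Add column by column in base 16, right to left:
  4+5 = 9
  1+A = B
  8+E = 6 carry 1
  F+5+1 = 5 carry 1
  D+5+1 = 3 carry 1
  7+4+1 = C
  C+0 = C
  A+F = 9 carry 1
  final carry 1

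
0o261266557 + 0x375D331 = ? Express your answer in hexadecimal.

0o261266557 = 0x2C56D6F in hexadecimal.
Add column by column in base 16, right to left:
  F+1 = 0 carry 1
  6+3+1 = A
  D+3 = 0 carry 1
  6+D+1 = 4 carry 1
  5+5+1 = B
  C+7 = 3 carry 1
  2+3+1 = 6

0x63B40A0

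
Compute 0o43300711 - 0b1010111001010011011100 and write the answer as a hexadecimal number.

0x61eced

0o43300711 = 0x8d81c9 in hexadecimal.
0b1010111001010011011100 = 0x2b94dc in hexadecimal.
Subtract column by column in base 16:
  9-c → d (borrow)
  c-d-1 → e (borrow)
  1-4-1 → c (borrow)
  8-9-1 → e (borrow)
  d-b-1 → 1
  8-2 → 6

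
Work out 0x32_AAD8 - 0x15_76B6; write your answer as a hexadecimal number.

Subtract column by column in base 16:
  8-6 → 2
  D-B → 2
  A-6 → 4
  A-7 → 3
  2-5 → D (borrow)
  3-1-1 → 1

0x1D3422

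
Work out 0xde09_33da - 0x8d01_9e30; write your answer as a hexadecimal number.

0x510795aa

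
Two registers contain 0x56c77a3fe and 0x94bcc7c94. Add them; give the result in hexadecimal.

Add column by column in base 16, right to left:
  e+4 = 2 carry 1
  f+9+1 = 9 carry 1
  3+c+1 = 0 carry 1
  a+7+1 = 2 carry 1
  7+c+1 = 4 carry 1
  7+c+1 = 4 carry 1
  c+b+1 = 8 carry 1
  6+4+1 = b
  5+9 = e

0xeb8442092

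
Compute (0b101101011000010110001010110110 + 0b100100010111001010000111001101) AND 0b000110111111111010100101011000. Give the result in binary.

Add column by column in base 2, right to left:
  0+1 = 1
  1+0 = 1
  1+1 = 0 carry 1
  0+1+1 = 0 carry 1
  1+0+1 = 0 carry 1
  1+0+1 = 0 carry 1
  0+1+1 = 0 carry 1
  1+1+1 = 1 carry 1
  0+1+1 = 0 carry 1
  1+0+1 = 0 carry 1
  0+0+1 = 1
  0+0 = 0
  0+0 = 0
  1+1 = 0 carry 1
  1+0+1 = 0 carry 1
  0+1+1 = 0 carry 1
  1+0+1 = 0 carry 1
  0+0+1 = 1
  0+1 = 1
  0+1 = 1
  0+1 = 1
  1+0 = 1
  1+1 = 0 carry 1
  0+0+1 = 1
  1+0 = 1
  0+0 = 0
  1+1 = 0 carry 1
  1+0+1 = 0 carry 1
  0+0+1 = 1
  1+1 = 0 carry 1
  final carry 1
Sum = 0b1010001101111100000010010000011; now AND with 0b000110111111111010100101011000:
  1010001101111100000010010000011
& 0000110111111111010100101011000
= 0000000101111100000000000000000

0b101111100000000000000000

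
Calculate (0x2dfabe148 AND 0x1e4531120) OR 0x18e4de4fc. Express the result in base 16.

0x1ce4fe5fc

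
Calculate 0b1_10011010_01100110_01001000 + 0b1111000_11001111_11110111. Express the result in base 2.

0b10000100110011011000111111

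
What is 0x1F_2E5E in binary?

0b111110010111001011110

Expand each hex digit to 4 bits: 1=0001 F=1111 2=0010 E=1110 5=0101 E=1110.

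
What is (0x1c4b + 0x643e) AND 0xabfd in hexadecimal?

Add column by column in base 16, right to left:
  b+e = 9 carry 1
  4+3+1 = 8
  c+4 = 0 carry 1
  1+6+1 = 8
Sum = 0x8089; now AND with 0xabfd:
  8&a=8, 0&b=0, 8&f=8, 9&d=9

0x8089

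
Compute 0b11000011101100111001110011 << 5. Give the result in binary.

Left shift by 5: append 5 zero bits.

0b1100001110110011100111001100000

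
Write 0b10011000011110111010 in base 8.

0o2303672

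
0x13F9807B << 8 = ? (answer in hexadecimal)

0x13F9807B00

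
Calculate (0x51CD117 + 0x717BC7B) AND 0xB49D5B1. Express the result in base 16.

0x8008590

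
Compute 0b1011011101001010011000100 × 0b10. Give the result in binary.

Multiply each base-2 digit by 2, carrying:
  0×2 = 0 → write 0
  0×2 = 0 → write 0
  1×2 = 2 → write 0 carry 1
  0×2+1 = 1 → write 1
  0×2 = 0 → write 0
  0×2 = 0 → write 0
  1×2 = 2 → write 0 carry 1
  1×2+1 = 3 → write 1 carry 1
  0×2+1 = 1 → write 1
  0×2 = 0 → write 0
  1×2 = 2 → write 0 carry 1
  0×2+1 = 1 → write 1
  1×2 = 2 → write 0 carry 1
  0×2+1 = 1 → write 1
  0×2 = 0 → write 0
  1×2 = 2 → write 0 carry 1
  0×2+1 = 1 → write 1
  1×2 = 2 → write 0 carry 1
  1×2+1 = 3 → write 1 carry 1
  1×2+1 = 3 → write 1 carry 1
  0×2+1 = 1 → write 1
  1×2 = 2 → write 0 carry 1
  1×2+1 = 3 → write 1 carry 1
  0×2+1 = 1 → write 1
  1×2 = 2 → write 0 carry 1
  remaining carry: 1

0b10110111010010100110001000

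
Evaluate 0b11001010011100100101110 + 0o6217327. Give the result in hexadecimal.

0b11001010011100100101110 = 0x65392E in hexadecimal.
0o6217327 = 0x191ED7 in hexadecimal.
Add column by column in base 16, right to left:
  E+7 = 5 carry 1
  2+D+1 = 0 carry 1
  9+E+1 = 8 carry 1
  3+1+1 = 5
  5+9 = E
  6+1 = 7

0x7E5805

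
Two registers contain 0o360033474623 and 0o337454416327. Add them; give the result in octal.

0o717510113152

Add column by column in base 8, right to left:
  3+7 = 2 carry 1
  2+2+1 = 5
  6+3 = 1 carry 1
  4+6+1 = 3 carry 1
  7+1+1 = 1 carry 1
  4+4+1 = 1 carry 1
  3+4+1 = 0 carry 1
  3+5+1 = 1 carry 1
  0+4+1 = 5
  0+7 = 7
  6+3 = 1 carry 1
  3+3+1 = 7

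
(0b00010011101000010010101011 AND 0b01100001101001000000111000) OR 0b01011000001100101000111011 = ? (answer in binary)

0b1011001101100101000111011

0b00010011101000010010101011 AND 0b01100001101001000000111000 = 0b00000001101000000000101000.
Then OR with 0b01011000001100101000111011.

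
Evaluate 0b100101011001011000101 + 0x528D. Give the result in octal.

0b100101011001011000101 = 0o4531305 in octal.
0x528D = 0o51215 in octal.
Add column by column in base 8, right to left:
  5+5 = 2 carry 1
  0+1+1 = 2
  3+2 = 5
  1+1 = 2
  3+5 = 0 carry 1
  5+0+1 = 6
  4+0 = 4

0o4602522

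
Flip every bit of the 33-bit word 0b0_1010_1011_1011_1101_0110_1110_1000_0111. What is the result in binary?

0b101010100010000101001000101111000

Invert each bit: 010101011101111010110111010000111 → 101010100010000101001000101111000.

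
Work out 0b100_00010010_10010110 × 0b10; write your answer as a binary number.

0b10000010010100101100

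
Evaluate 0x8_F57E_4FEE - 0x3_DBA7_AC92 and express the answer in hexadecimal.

Subtract column by column in base 16:
  E-2 → C
  E-9 → 5
  F-C → 3
  4-A → A (borrow)
  E-7-1 → 6
  7-A → D (borrow)
  5-B-1 → 9 (borrow)
  F-D-1 → 1
  8-3 → 5

0x519D6A35C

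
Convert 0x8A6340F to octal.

0o1051432017

Expand each hex digit to 4 bits: 8=1000 A=1010 6=0110 3=0011 4=0100 0=0000 F=1111.
Group the bits in threes: 001 000 101 001 100 011 010 000 001 111 → 1051432017.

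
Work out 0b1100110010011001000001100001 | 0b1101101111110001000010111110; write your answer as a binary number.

OR bit by bit (1 where either bit is 1):
  1100110010011001000001100001
| 1101101111110001000010111110
= 1101111111111001000011111111

0b1101111111111001000011111111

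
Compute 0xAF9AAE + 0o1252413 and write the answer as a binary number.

0b101101001110111110111001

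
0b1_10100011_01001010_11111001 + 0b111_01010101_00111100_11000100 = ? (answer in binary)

0b1000111110001000011110111101

Add column by column in base 2, right to left:
  1+0 = 1
  0+0 = 0
  0+1 = 1
  1+0 = 1
  1+0 = 1
  1+0 = 1
  1+1 = 0 carry 1
  1+1+1 = 1 carry 1
  0+0+1 = 1
  1+0 = 1
  0+1 = 1
  1+1 = 0 carry 1
  0+1+1 = 0 carry 1
  0+1+1 = 0 carry 1
  1+0+1 = 0 carry 1
  0+0+1 = 1
  1+1 = 0 carry 1
  1+0+1 = 0 carry 1
  0+1+1 = 0 carry 1
  0+0+1 = 1
  0+1 = 1
  1+0 = 1
  0+1 = 1
  1+0 = 1
  1+1 = 0 carry 1
  0+1+1 = 0 carry 1
  0+1+1 = 0 carry 1
  final carry 1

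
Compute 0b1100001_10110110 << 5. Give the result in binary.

0b11000011011011000000

Left shift by 5: append 5 zero bits.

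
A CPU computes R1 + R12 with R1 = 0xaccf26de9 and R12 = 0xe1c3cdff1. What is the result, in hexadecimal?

0x18e92f4dda

Add column by column in base 16, right to left:
  9+1 = a
  e+f = d carry 1
  d+f+1 = d carry 1
  6+d+1 = 4 carry 1
  2+c+1 = f
  f+3 = 2 carry 1
  c+c+1 = 9 carry 1
  c+1+1 = e
  a+e = 8 carry 1
  final carry 1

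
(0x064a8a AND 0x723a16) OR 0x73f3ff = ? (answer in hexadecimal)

0x73fbff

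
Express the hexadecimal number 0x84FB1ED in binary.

Expand each hex digit to 4 bits: 8=1000 4=0100 F=1111 B=1011 1=0001 E=1110 D=1101.

0b1000010011111011000111101101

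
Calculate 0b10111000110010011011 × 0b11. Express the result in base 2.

0b1000101010010111010001

Multiply each base-2 digit by 3, carrying:
  1×3 = 3 → write 1 carry 1
  1×3+1 = 4 → write 0 carry 2
  0×3+2 = 2 → write 0 carry 1
  1×3+1 = 4 → write 0 carry 2
  1×3+2 = 5 → write 1 carry 2
  0×3+2 = 2 → write 0 carry 1
  0×3+1 = 1 → write 1
  1×3 = 3 → write 1 carry 1
  0×3+1 = 1 → write 1
  0×3 = 0 → write 0
  1×3 = 3 → write 1 carry 1
  1×3+1 = 4 → write 0 carry 2
  0×3+2 = 2 → write 0 carry 1
  0×3+1 = 1 → write 1
  0×3 = 0 → write 0
  1×3 = 3 → write 1 carry 1
  1×3+1 = 4 → write 0 carry 2
  1×3+2 = 5 → write 1 carry 2
  0×3+2 = 2 → write 0 carry 1
  1×3+1 = 4 → write 0 carry 2
  remaining carry: 10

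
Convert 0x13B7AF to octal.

0o4733657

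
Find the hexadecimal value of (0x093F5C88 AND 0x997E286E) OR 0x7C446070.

0x7D7E6878

0x093F5C88 AND 0x997E286E = 0x093E0808.
Then OR with 0x7C446070.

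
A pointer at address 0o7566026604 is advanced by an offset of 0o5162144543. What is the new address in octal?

0o14750173347

Add column by column in base 8, right to left:
  4+3 = 7
  0+4 = 4
  6+5 = 3 carry 1
  6+4+1 = 3 carry 1
  2+4+1 = 7
  0+1 = 1
  6+2 = 0 carry 1
  6+6+1 = 5 carry 1
  5+1+1 = 7
  7+5 = 4 carry 1
  final carry 1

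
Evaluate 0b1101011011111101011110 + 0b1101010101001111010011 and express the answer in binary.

Add column by column in base 2, right to left:
  0+1 = 1
  1+1 = 0 carry 1
  1+0+1 = 0 carry 1
  1+0+1 = 0 carry 1
  1+1+1 = 1 carry 1
  0+0+1 = 1
  1+1 = 0 carry 1
  0+1+1 = 0 carry 1
  1+1+1 = 1 carry 1
  1+1+1 = 1 carry 1
  1+0+1 = 0 carry 1
  1+0+1 = 0 carry 1
  1+1+1 = 1 carry 1
  1+0+1 = 0 carry 1
  0+1+1 = 0 carry 1
  1+0+1 = 0 carry 1
  1+1+1 = 1 carry 1
  0+0+1 = 1
  1+1 = 0 carry 1
  0+0+1 = 1
  1+1 = 0 carry 1
  1+1+1 = 1 carry 1
  final carry 1

0b11010110001001100110001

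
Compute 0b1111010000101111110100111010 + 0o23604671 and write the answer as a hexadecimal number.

0xf9206f3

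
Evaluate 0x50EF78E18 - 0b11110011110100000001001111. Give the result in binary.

0x50EF78E18 = 0b10100001110111101111000111000011000 in binary.
Subtract column by column in base 2:
  0-1 → 1 (borrow)
  0-1-1 → 0 (borrow)
  0-1-1 → 0 (borrow)
  1-1-1 → 1 (borrow)
  1-0-1 → 0
  0-0 → 0
  0-1 → 1 (borrow)
  0-0-1 → 1 (borrow)
  0-0-1 → 1 (borrow)
  1-0-1 → 0
  1-0 → 1
  1-0 → 1
  0-0 → 0
  0-0 → 0
  0-1 → 1 (borrow)
  1-0-1 → 0
  1-1 → 0
  1-1 → 0
  1-1 → 0
  0-1 → 1 (borrow)
  1-0-1 → 0
  1-0 → 1
  1-1 → 0
  1-1 → 0
  0-1 → 1 (borrow)
  1-1-1 → 1 (borrow)
  1-0-1 → 0
  1-0 → 1
  0-0 → 0
  0-0 → 0
  0-0 → 0
  0-0 → 0
  1-0 → 1
  0-0 → 0
  1-0 → 1

0b10100001011001010000100110111001001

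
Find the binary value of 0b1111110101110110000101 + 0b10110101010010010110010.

Add column by column in base 2, right to left:
  1+0 = 1
  0+1 = 1
  1+0 = 1
  0+0 = 0
  0+1 = 1
  0+1 = 1
  0+0 = 0
  1+1 = 0 carry 1
  1+0+1 = 0 carry 1
  0+0+1 = 1
  1+1 = 0 carry 1
  1+0+1 = 0 carry 1
  1+0+1 = 0 carry 1
  0+1+1 = 0 carry 1
  1+0+1 = 0 carry 1
  0+1+1 = 0 carry 1
  1+0+1 = 0 carry 1
  1+1+1 = 1 carry 1
  1+0+1 = 0 carry 1
  1+1+1 = 1 carry 1
  1+1+1 = 1 carry 1
  1+0+1 = 0 carry 1
  0+1+1 = 0 carry 1
  final carry 1

0b100110100000001000110111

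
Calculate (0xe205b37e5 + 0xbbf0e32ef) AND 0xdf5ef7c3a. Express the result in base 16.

Add column by column in base 16, right to left:
  5+f = 4 carry 1
  e+e+1 = d carry 1
  7+2+1 = a
  3+3 = 6
  b+e = 9 carry 1
  5+0+1 = 6
  0+f = f
  2+b = d
  e+b = 9 carry 1
  final carry 1
Sum = 0x19df696ad4; now AND with 0xdf5ef7c3a:
  1&0=0, 9&d=9, d&f=d, f&5=5, 6&e=6, 9&f=9, 6&7=6, a&c=8, d&3=1, 4&a=0

0x9d5696810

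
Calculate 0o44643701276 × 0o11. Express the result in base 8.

Multiply each base-8 digit by 9, carrying:
  6×9 = 54 → write 6 carry 6
  7×9+6 = 69 → write 5 carry 8
  2×9+8 = 26 → write 2 carry 3
  1×9+3 = 12 → write 4 carry 1
  0×9+1 = 1 → write 1
  7×9 = 63 → write 7 carry 7
  3×9+7 = 34 → write 2 carry 4
  4×9+4 = 40 → write 0 carry 5
  6×9+5 = 59 → write 3 carry 7
  4×9+7 = 43 → write 3 carry 5
  4×9+5 = 41 → write 1 carry 5
  remaining carry: 5

0o513302714256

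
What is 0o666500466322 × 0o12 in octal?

0o10442206040064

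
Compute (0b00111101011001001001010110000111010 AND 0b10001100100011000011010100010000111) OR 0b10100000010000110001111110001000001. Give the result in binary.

0b10101100010001110001111110001000011

0b00111101011001001001010110000111010 AND 0b10001100100011000011010100010000111 = 0b00001100000001000001010100000000010.
Then OR with 0b10100000010000110001111110001000001.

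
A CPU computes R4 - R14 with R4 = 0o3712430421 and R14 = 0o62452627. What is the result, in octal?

0o3627755572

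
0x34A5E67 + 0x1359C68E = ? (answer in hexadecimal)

Add column by column in base 16, right to left:
  7+E = 5 carry 1
  6+8+1 = F
  E+6 = 4 carry 1
  5+C+1 = 2 carry 1
  A+9+1 = 4 carry 1
  4+5+1 = A
  3+3 = 6
  0+1 = 1

0x16A424F5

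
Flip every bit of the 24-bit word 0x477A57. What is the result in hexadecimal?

0xB885A8

Each hex digit d becomes F−d:
  4→B, 7→8, 7→8, A→5, 5→A, 7→8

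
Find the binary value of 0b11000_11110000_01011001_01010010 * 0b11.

Multiply each base-2 digit by 3, carrying:
  0×3 = 0 → write 0
  1×3 = 3 → write 1 carry 1
  0×3+1 = 1 → write 1
  0×3 = 0 → write 0
  1×3 = 3 → write 1 carry 1
  0×3+1 = 1 → write 1
  1×3 = 3 → write 1 carry 1
  0×3+1 = 1 → write 1
  1×3 = 3 → write 1 carry 1
  0×3+1 = 1 → write 1
  0×3 = 0 → write 0
  1×3 = 3 → write 1 carry 1
  1×3+1 = 4 → write 0 carry 2
  0×3+2 = 2 → write 0 carry 1
  1×3+1 = 4 → write 0 carry 2
  0×3+2 = 2 → write 0 carry 1
  0×3+1 = 1 → write 1
  0×3 = 0 → write 0
  0×3 = 0 → write 0
  0×3 = 0 → write 0
  1×3 = 3 → write 1 carry 1
  1×3+1 = 4 → write 0 carry 2
  1×3+2 = 5 → write 1 carry 2
  1×3+2 = 5 → write 1 carry 2
  0×3+2 = 2 → write 0 carry 1
  0×3+1 = 1 → write 1
  0×3 = 0 → write 0
  1×3 = 3 → write 1 carry 1
  1×3+1 = 4 → write 0 carry 2
  remaining carry: 10

0b1001010110100010000101111110110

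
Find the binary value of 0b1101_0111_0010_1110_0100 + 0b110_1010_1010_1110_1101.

Add column by column in base 2, right to left:
  0+1 = 1
  0+0 = 0
  1+1 = 0 carry 1
  0+1+1 = 0 carry 1
  0+0+1 = 1
  1+1 = 0 carry 1
  1+1+1 = 1 carry 1
  1+1+1 = 1 carry 1
  0+0+1 = 1
  1+1 = 0 carry 1
  0+0+1 = 1
  0+1 = 1
  1+0 = 1
  1+1 = 0 carry 1
  1+0+1 = 0 carry 1
  0+1+1 = 0 carry 1
  1+0+1 = 0 carry 1
  0+1+1 = 0 carry 1
  1+1+1 = 1 carry 1
  1+0+1 = 0 carry 1
  final carry 1

0b101000001110111010001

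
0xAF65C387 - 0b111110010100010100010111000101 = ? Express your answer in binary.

0b1110001000101000111110111000010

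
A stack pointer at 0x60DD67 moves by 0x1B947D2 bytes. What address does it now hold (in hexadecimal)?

0x21A2539

Add column by column in base 16, right to left:
  7+2 = 9
  6+D = 3 carry 1
  D+7+1 = 5 carry 1
  D+4+1 = 2 carry 1
  0+9+1 = A
  6+B = 1 carry 1
  0+1+1 = 2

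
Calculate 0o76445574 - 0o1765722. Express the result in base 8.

Subtract column by column in base 8:
  4-2 → 2
  7-2 → 5
  5-7 → 6 (borrow)
  5-5-1 → 7 (borrow)
  4-6-1 → 5 (borrow)
  4-7-1 → 4 (borrow)
  6-1-1 → 4
  7-0 → 7

0o74457652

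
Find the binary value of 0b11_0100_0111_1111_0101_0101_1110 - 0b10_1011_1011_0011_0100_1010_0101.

0b100011001100000010111001

Subtract column by column in base 2:
  0-1 → 1 (borrow)
  1-0-1 → 0
  1-1 → 0
  1-0 → 1
  1-0 → 1
  0-1 → 1 (borrow)
  1-0-1 → 0
  0-1 → 1 (borrow)
  1-0-1 → 0
  0-0 → 0
  1-1 → 0
  0-0 → 0
  1-1 → 0
  1-1 → 0
  1-0 → 1
  1-0 → 1
  1-1 → 0
  1-1 → 0
  1-0 → 1
  0-1 → 1 (borrow)
  0-1-1 → 0 (borrow)
  0-1-1 → 0 (borrow)
  1-0-1 → 0
  0-1 → 1 (borrow)
  1-0-1 → 0
  1-1 → 0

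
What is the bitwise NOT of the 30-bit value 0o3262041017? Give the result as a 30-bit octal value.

0o4515736760

Each oct digit d becomes 7−d:
  3→4, 2→5, 6→1, 2→5, 0→7, 4→3, 1→6, 0→7, 1→6, 7→0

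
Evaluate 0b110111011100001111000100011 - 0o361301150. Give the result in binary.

0o361301150 = 0b11110001011000001001101000 in binary.
Subtract column by column in base 2:
  1-0 → 1
  1-0 → 1
  0-0 → 0
  0-1 → 1 (borrow)
  0-0-1 → 1 (borrow)
  1-1-1 → 1 (borrow)
  0-1-1 → 0 (borrow)
  0-0-1 → 1 (borrow)
  0-0-1 → 1 (borrow)
  1-1-1 → 1 (borrow)
  1-0-1 → 0
  1-0 → 1
  1-0 → 1
  0-0 → 0
  0-0 → 0
  0-1 → 1 (borrow)
  0-1-1 → 0 (borrow)
  1-0-1 → 0
  1-1 → 0
  1-0 → 1
  0-0 → 0
  1-0 → 1
  1-1 → 0
  1-1 → 0
  0-1 → 1 (borrow)
  1-1-1 → 1 (borrow)
  1-0-1 → 0

0b11001010001001101110111011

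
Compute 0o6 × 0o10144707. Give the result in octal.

0o61135252

Multiply each base-8 digit by 6, carrying:
  7×6 = 42 → write 2 carry 5
  0×6+5 = 5 → write 5
  7×6 = 42 → write 2 carry 5
  4×6+5 = 29 → write 5 carry 3
  4×6+3 = 27 → write 3 carry 3
  1×6+3 = 9 → write 1 carry 1
  0×6+1 = 1 → write 1
  1×6 = 6 → write 6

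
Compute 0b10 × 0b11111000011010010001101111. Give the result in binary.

0b111110000110100100011011110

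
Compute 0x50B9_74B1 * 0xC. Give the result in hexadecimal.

0x3C8B1784C

Multiply each base-16 digit by 12, carrying:
  1×12 = 12 → write C
  B×12 = 132 → write 4 carry 8
  4×12+8 = 56 → write 8 carry 3
  7×12+3 = 87 → write 7 carry 5
  9×12+5 = 113 → write 1 carry 7
  B×12+7 = 139 → write B carry 8
  0×12+8 = 8 → write 8
  5×12 = 60 → write C carry 3
  remaining carry: 3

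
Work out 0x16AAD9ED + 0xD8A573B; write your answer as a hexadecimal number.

0x24353128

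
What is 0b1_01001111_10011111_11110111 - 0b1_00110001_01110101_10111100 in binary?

0b111100010101000111011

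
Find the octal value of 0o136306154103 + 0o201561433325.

Add column by column in base 8, right to left:
  3+5 = 0 carry 1
  0+2+1 = 3
  1+3 = 4
  4+3 = 7
  5+3 = 0 carry 1
  1+4+1 = 6
  6+1 = 7
  0+6 = 6
  3+5 = 0 carry 1
  6+1+1 = 0 carry 1
  3+0+1 = 4
  1+2 = 3

0o340067607430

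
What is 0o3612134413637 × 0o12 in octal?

Multiply each base-8 digit by 10, carrying:
  7×10 = 70 → write 6 carry 8
  3×10+8 = 38 → write 6 carry 4
  6×10+4 = 64 → write 0 carry 8
  3×10+8 = 38 → write 6 carry 4
  1×10+4 = 14 → write 6 carry 1
  4×10+1 = 41 → write 1 carry 5
  4×10+5 = 45 → write 5 carry 5
  3×10+5 = 35 → write 3 carry 4
  1×10+4 = 14 → write 6 carry 1
  2×10+1 = 21 → write 5 carry 2
  1×10+2 = 12 → write 4 carry 1
  6×10+1 = 61 → write 5 carry 7
  3×10+7 = 37 → write 5 carry 4
  remaining carry: 4

0o45545635166066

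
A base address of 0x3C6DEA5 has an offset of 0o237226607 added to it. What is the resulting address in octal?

0o621006054

0x3C6DEA5 = 0o361557245 in octal.
Add column by column in base 8, right to left:
  5+7 = 4 carry 1
  4+0+1 = 5
  2+6 = 0 carry 1
  7+6+1 = 6 carry 1
  5+2+1 = 0 carry 1
  5+2+1 = 0 carry 1
  1+7+1 = 1 carry 1
  6+3+1 = 2 carry 1
  3+2+1 = 6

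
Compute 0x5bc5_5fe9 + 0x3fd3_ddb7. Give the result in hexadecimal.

Add column by column in base 16, right to left:
  9+7 = 0 carry 1
  e+b+1 = a carry 1
  f+d+1 = d carry 1
  5+d+1 = 3 carry 1
  5+3+1 = 9
  c+d = 9 carry 1
  b+f+1 = b carry 1
  5+3+1 = 9

0x9b993da0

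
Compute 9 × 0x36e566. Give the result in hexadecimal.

Multiply each base-16 digit by 9, carrying:
  6×9 = 54 → write 6 carry 3
  6×9+3 = 57 → write 9 carry 3
  5×9+3 = 48 → write 0 carry 3
  e×9+3 = 129 → write 1 carry 8
  6×9+8 = 62 → write e carry 3
  3×9+3 = 30 → write e carry 1
  remaining carry: 1

0x1ee1096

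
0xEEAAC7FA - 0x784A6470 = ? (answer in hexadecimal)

Subtract column by column in base 16:
  A-0 → A
  F-7 → 8
  7-4 → 3
  C-6 → 6
  A-A → 0
  A-4 → 6
  E-8 → 6
  E-7 → 7

0x7660638A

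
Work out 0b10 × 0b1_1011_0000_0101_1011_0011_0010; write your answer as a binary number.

0b11011000001011011001100100

Multiply each base-2 digit by 2, carrying:
  0×2 = 0 → write 0
  1×2 = 2 → write 0 carry 1
  0×2+1 = 1 → write 1
  0×2 = 0 → write 0
  1×2 = 2 → write 0 carry 1
  1×2+1 = 3 → write 1 carry 1
  0×2+1 = 1 → write 1
  0×2 = 0 → write 0
  1×2 = 2 → write 0 carry 1
  1×2+1 = 3 → write 1 carry 1
  0×2+1 = 1 → write 1
  1×2 = 2 → write 0 carry 1
  1×2+1 = 3 → write 1 carry 1
  0×2+1 = 1 → write 1
  1×2 = 2 → write 0 carry 1
  0×2+1 = 1 → write 1
  0×2 = 0 → write 0
  0×2 = 0 → write 0
  0×2 = 0 → write 0
  0×2 = 0 → write 0
  1×2 = 2 → write 0 carry 1
  1×2+1 = 3 → write 1 carry 1
  0×2+1 = 1 → write 1
  1×2 = 2 → write 0 carry 1
  1×2+1 = 3 → write 1 carry 1
  remaining carry: 1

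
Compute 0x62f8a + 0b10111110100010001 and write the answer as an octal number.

0o1726233

0x62f8a = 0o1427612 in octal.
0b10111110100010001 = 0o276421 in octal.
Add column by column in base 8, right to left:
  2+1 = 3
  1+2 = 3
  6+4 = 2 carry 1
  7+6+1 = 6 carry 1
  2+7+1 = 2 carry 1
  4+2+1 = 7
  1+0 = 1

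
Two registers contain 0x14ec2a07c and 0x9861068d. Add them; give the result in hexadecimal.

0x1e723a709

Add column by column in base 16, right to left:
  c+d = 9 carry 1
  7+8+1 = 0 carry 1
  0+6+1 = 7
  a+0 = a
  2+1 = 3
  c+6 = 2 carry 1
  e+8+1 = 7 carry 1
  4+9+1 = e
  1+0 = 1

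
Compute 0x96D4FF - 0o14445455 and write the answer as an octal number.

0o31104722

0x96D4FF = 0o45552377 in octal.
Subtract column by column in base 8:
  7-5 → 2
  7-5 → 2
  3-4 → 7 (borrow)
  2-5-1 → 4 (borrow)
  5-4-1 → 0
  5-4 → 1
  5-4 → 1
  4-1 → 3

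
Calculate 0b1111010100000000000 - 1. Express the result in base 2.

The trailing 11 digits are 0, so subtracting 1 borrows through: they become 1 and the next digit up decrements.

0b1111010011111111111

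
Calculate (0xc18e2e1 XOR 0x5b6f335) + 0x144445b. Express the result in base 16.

0xaf2562f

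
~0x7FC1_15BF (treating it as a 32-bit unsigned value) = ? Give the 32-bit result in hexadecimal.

0x803EEA40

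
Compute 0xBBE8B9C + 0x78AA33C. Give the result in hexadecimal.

Add column by column in base 16, right to left:
  C+C = 8 carry 1
  9+3+1 = D
  B+3 = E
  8+A = 2 carry 1
  E+A+1 = 9 carry 1
  B+8+1 = 4 carry 1
  B+7+1 = 3 carry 1
  final carry 1

0x13492ED8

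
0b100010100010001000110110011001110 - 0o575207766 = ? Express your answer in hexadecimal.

0x10E4F5CD8

0b100010100010001000110110011001110 = 0x114446CCE in hexadecimal.
0o575207766 = 0x5F50FF6 in hexadecimal.
Subtract column by column in base 16:
  E-6 → 8
  C-F → D (borrow)
  C-F-1 → C (borrow)
  6-0-1 → 5
  4-5 → F (borrow)
  4-F-1 → 4 (borrow)
  4-5-1 → E (borrow)
  1-0-1 → 0
  1-0 → 1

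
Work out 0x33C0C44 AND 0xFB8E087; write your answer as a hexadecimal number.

AND each hex digit independently (no carries):
  3&F=3, 3&B=3, C&8=8, 0&E=0, C&0=0, 4&8=0, 4&7=4

0x3380004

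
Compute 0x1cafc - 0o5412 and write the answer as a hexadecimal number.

0x1bff2

0o5412 = 0xb0a in hexadecimal.
Subtract column by column in base 16:
  c-a → 2
  f-0 → f
  a-b → f (borrow)
  c-0-1 → b
  1-0 → 1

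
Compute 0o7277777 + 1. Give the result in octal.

The trailing 5 digits are 7 (max in base 8), so adding 1 cascades: they roll to 0 and the next digit up increments.

0o7300000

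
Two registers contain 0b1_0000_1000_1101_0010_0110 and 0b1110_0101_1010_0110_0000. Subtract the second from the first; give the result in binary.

0b100011001011000110

Subtract column by column in base 2:
  0-0 → 0
  1-0 → 1
  1-0 → 1
  0-0 → 0
  0-0 → 0
  1-1 → 0
  0-1 → 1 (borrow)
  0-0-1 → 1 (borrow)
  1-0-1 → 0
  0-1 → 1 (borrow)
  1-0-1 → 0
  1-1 → 0
  0-1 → 1 (borrow)
  0-0-1 → 1 (borrow)
  0-1-1 → 0 (borrow)
  1-0-1 → 0
  0-0 → 0
  0-1 → 1 (borrow)
  0-1-1 → 0 (borrow)
  0-1-1 → 0 (borrow)
  1-0-1 → 0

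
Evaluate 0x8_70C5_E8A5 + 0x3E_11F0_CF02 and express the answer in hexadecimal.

0x4682B6B7A7

Add column by column in base 16, right to left:
  5+2 = 7
  A+0 = A
  8+F = 7 carry 1
  E+C+1 = B carry 1
  5+0+1 = 6
  C+F = B carry 1
  0+1+1 = 2
  7+1 = 8
  8+E = 6 carry 1
  0+3+1 = 4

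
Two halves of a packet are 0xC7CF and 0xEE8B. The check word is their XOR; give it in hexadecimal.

XOR each hex digit independently (no carries):
  C^E=2, 7^E=9, C^8=4, F^B=4

0x2944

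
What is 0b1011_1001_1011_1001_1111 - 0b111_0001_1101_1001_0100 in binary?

0b1000111111000001011

Subtract column by column in base 2:
  1-0 → 1
  1-0 → 1
  1-1 → 0
  1-0 → 1
  1-1 → 0
  0-0 → 0
  0-0 → 0
  1-1 → 0
  1-1 → 0
  1-0 → 1
  0-1 → 1 (borrow)
  1-1-1 → 1 (borrow)
  1-1-1 → 1 (borrow)
  0-0-1 → 1 (borrow)
  0-0-1 → 1 (borrow)
  1-0-1 → 0
  1-1 → 0
  1-1 → 0
  0-1 → 1 (borrow)
  1-0-1 → 0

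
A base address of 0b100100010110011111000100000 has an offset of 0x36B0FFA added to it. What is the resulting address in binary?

0b111111101100100111000011010

0x36B0FFA = 0b11011010110000111111111010 in binary.
Add column by column in base 2, right to left:
  0+0 = 0
  0+1 = 1
  0+0 = 0
  0+1 = 1
  0+1 = 1
  1+1 = 0 carry 1
  0+1+1 = 0 carry 1
  0+1+1 = 0 carry 1
  0+1+1 = 0 carry 1
  1+1+1 = 1 carry 1
  1+1+1 = 1 carry 1
  1+1+1 = 1 carry 1
  1+0+1 = 0 carry 1
  1+0+1 = 0 carry 1
  0+0+1 = 1
  0+0 = 0
  1+1 = 0 carry 1
  1+1+1 = 1 carry 1
  0+0+1 = 1
  1+1 = 0 carry 1
  0+0+1 = 1
  0+1 = 1
  0+1 = 1
  1+0 = 1
  0+1 = 1
  0+1 = 1
  1+0 = 1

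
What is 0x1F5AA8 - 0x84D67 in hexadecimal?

Subtract column by column in base 16:
  8-7 → 1
  A-6 → 4
  A-D → D (borrow)
  5-4-1 → 0
  F-8 → 7
  1-0 → 1

0x170D41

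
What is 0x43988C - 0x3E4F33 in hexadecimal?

Subtract column by column in base 16:
  C-3 → 9
  8-3 → 5
  8-F → 9 (borrow)
  9-4-1 → 4
  3-E → 5 (borrow)
  4-3-1 → 0

0x54959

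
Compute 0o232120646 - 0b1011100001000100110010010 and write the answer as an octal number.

0b1011100001000100110010010 = 0o134104622 in octal.
Subtract column by column in base 8:
  6-2 → 4
  4-2 → 2
  6-6 → 0
  0-4 → 4 (borrow)
  2-0-1 → 1
  1-1 → 0
  2-4 → 6 (borrow)
  3-3-1 → 7 (borrow)
  2-1-1 → 0

0o76014024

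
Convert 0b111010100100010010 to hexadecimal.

0x3A912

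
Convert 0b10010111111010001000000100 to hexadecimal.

0x25FA204

Group the bits into nibbles: 0010 0101 1111 1010 0010 0000 0100 → 25FA204.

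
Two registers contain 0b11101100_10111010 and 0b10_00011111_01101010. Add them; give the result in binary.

Add column by column in base 2, right to left:
  0+0 = 0
  1+1 = 0 carry 1
  0+0+1 = 1
  1+1 = 0 carry 1
  1+0+1 = 0 carry 1
  1+1+1 = 1 carry 1
  0+1+1 = 0 carry 1
  1+0+1 = 0 carry 1
  0+1+1 = 0 carry 1
  0+1+1 = 0 carry 1
  1+1+1 = 1 carry 1
  1+1+1 = 1 carry 1
  0+1+1 = 0 carry 1
  1+0+1 = 0 carry 1
  1+0+1 = 0 carry 1
  1+0+1 = 0 carry 1
  0+0+1 = 1
  0+1 = 1

0b110000110000100100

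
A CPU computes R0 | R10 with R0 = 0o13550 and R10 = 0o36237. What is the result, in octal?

0o37777

OR each oct digit independently (no carries):
  1|3=3, 3|6=7, 5|2=7, 5|3=7, 0|7=7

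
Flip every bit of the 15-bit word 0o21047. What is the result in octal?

0o56730

Each oct digit d becomes 7−d:
  2→5, 1→6, 0→7, 4→3, 7→0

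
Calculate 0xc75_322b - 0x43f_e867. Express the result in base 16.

0x83549c4

Subtract column by column in base 16:
  b-7 → 4
  2-6 → c (borrow)
  2-8-1 → 9 (borrow)
  3-e-1 → 4 (borrow)
  5-f-1 → 5 (borrow)
  7-3-1 → 3
  c-4 → 8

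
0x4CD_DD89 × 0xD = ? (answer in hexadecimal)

0x3E743FF5

Multiply each base-16 digit by 13, carrying:
  9×13 = 117 → write 5 carry 7
  8×13+7 = 111 → write F carry 6
  D×13+6 = 175 → write F carry 10
  D×13+10 = 179 → write 3 carry 11
  D×13+11 = 180 → write 4 carry 11
  C×13+11 = 167 → write 7 carry 10
  4×13+10 = 62 → write E carry 3
  remaining carry: 3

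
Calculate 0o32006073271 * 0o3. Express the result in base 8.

0o116022262053

Multiply each base-8 digit by 3, carrying:
  1×3 = 3 → write 3
  7×3 = 21 → write 5 carry 2
  2×3+2 = 8 → write 0 carry 1
  3×3+1 = 10 → write 2 carry 1
  7×3+1 = 22 → write 6 carry 2
  0×3+2 = 2 → write 2
  6×3 = 18 → write 2 carry 2
  0×3+2 = 2 → write 2
  0×3 = 0 → write 0
  2×3 = 6 → write 6
  3×3 = 9 → write 1 carry 1
  remaining carry: 1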